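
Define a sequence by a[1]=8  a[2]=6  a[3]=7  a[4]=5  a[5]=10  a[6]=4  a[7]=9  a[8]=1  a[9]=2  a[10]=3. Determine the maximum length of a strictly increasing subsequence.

3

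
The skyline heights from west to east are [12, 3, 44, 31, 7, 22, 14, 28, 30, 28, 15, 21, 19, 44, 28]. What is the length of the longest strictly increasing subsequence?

Let dp[i] be the length of the longest such subsequence ending at index i:
i:      1  2  3  4  5  6  7  8  9 10 11 12 13 14 15
a[i]:  12  3 44 31  7 22 14 28 30 28 15 21 19 44 28
dp:     1  1  2  2  2  3  3  4  5  4  4  5  5  6  6
Maximum dp value is 6.

6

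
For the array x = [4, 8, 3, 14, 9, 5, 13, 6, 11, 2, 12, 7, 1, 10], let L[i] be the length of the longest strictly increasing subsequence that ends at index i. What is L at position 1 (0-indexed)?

dp[i] = 1 + max{dp[j] : j<i, x[j]<x[i]} (or 1 if no such j):
i:      0  1  2  3  4  5  6  7  8  9 10 11 12 13
x[i]:   4  8  3 14  9  5 13  6 11  2 12  7  1 10
dp:     1  2  1  3  3  2  4  3  4  1  5  4  1  5
At index 1 the value is 2.

2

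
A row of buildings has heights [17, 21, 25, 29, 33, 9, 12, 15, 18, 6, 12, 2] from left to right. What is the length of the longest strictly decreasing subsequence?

Let dp[i] be the longest strictly decreasing subsequence ending at i:
i:      1  2  3  4  5  6  7  8  9 10 11 12
a[i]:  17 21 25 29 33  9 12 15 18  6 12  2
dp:     1  1  1  1  1  2  2  2  2  3  3  4
Maximum is 4.

4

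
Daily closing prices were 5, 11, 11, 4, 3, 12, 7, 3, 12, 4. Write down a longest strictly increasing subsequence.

5, 11, 12

Patience tails give the LIS length; then backtrack through the dp parents:
5 → extends → [5]
11 → extends → [5, 11]
11 → already a tail → [5, 11]
4 → replaces 5 → [4, 11]
3 → replaces 4 → [3, 11]
12 → extends → [3, 11, 12]
7 → replaces 11 → [3, 7, 12]
3 → already a tail → [3, 7, 12]
12 → already a tail → [3, 7, 12]
4 → replaces 7 → [3, 4, 12]
Length 3; one witness is 5, 11, 12.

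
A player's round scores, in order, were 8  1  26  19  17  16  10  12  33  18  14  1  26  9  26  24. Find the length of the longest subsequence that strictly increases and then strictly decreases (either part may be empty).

7

inc[i] = longest strictly increasing subsequence ending at i; dec[i] = longest strictly decreasing subsequence starting at i:
i:      1  2  3  4  5  6  7  8  9 10 11 12 13 14 15 16
a[i]:   8  1 26 19 17 16 10 12 33 18 14  1 26  9 26 24
inc:    1  1  2  2  2  2  2  3  4  4  4  1  5  2  5  5
dec:    2  1  6  5  4  3  2  2  4  3  2  1  2  1  2  1
Best peak at i=3 (value 26): inc=2, dec=6, length 2+6−1 = 7.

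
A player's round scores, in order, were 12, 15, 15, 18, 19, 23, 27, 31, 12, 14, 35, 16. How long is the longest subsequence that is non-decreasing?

Track the smallest tail for each achievable length (allowing ties):
12 → extends → [12]
15 → extends → [12, 15]
15 → extends → [12, 15, 15]
18 → extends → [12, 15, 15, 18]
19 → extends → [12, 15, 15, 18, 19]
23 → extends → [12, 15, 15, 18, 19, 23]
27 → extends → [12, 15, 15, 18, 19, 23, 27]
31 → extends → [12, 15, 15, 18, 19, 23, 27, 31]
12 → replaces 15 → [12, 12, 15, 18, 19, 23, 27, 31]
14 → replaces 15 → [12, 12, 14, 18, 19, 23, 27, 31]
35 → extends → [12, 12, 14, 18, 19, 23, 27, 31, 35]
16 → replaces 18 → [12, 12, 14, 16, 19, 23, 27, 31, 35]
Nine tails, so the longest non-decreasing subsequence has length 9 (e.g. 12, 15, 15, 18, 19, 23, 27, 31, 35).

9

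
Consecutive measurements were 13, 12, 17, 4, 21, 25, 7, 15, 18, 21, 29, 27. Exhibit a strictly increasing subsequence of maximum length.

Patience tails give the LIS length; then backtrack through the dp parents:
13 → extends → [13]
12 → replaces 13 → [12]
17 → extends → [12, 17]
4 → replaces 12 → [4, 17]
21 → extends → [4, 17, 21]
25 → extends → [4, 17, 21, 25]
7 → replaces 17 → [4, 7, 21, 25]
15 → replaces 21 → [4, 7, 15, 25]
18 → replaces 25 → [4, 7, 15, 18]
21 → extends → [4, 7, 15, 18, 21]
29 → extends → [4, 7, 15, 18, 21, 29]
27 → replaces 29 → [4, 7, 15, 18, 21, 27]
Length 6; one witness is 4, 7, 15, 18, 21, 29.

4, 7, 15, 18, 21, 29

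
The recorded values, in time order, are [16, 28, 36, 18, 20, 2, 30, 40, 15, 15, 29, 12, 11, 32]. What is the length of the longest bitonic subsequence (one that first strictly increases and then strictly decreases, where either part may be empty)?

inc[i] = longest strictly increasing subsequence ending at i; dec[i] = longest strictly decreasing subsequence starting at i:
i:      1  2  3  4  5  6  7  8  9 10 11 12 13 14
a[i]:  16 28 36 18 20  2 30 40 15 15 29 12 11 32
inc:    1  2  3  2  3  1  4  5  2  2  4  2  2  5
dec:    4  5  5  4  4  1  4  4  3  3  3  2  1  1
Best peak at i=8 (value 40): inc=5, dec=4, length 5+4−1 = 8.

8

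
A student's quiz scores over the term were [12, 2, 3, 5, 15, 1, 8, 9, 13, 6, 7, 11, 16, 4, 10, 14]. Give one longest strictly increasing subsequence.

2, 3, 5, 8, 9, 13, 16

Patience tails give the LIS length; then backtrack through the dp parents:
12 → extends → [12]
2 → replaces 12 → [2]
3 → extends → [2, 3]
5 → extends → [2, 3, 5]
15 → extends → [2, 3, 5, 15]
1 → replaces 2 → [1, 3, 5, 15]
8 → replaces 15 → [1, 3, 5, 8]
9 → extends → [1, 3, 5, 8, 9]
13 → extends → [1, 3, 5, 8, 9, 13]
6 → replaces 8 → [1, 3, 5, 6, 9, 13]
7 → replaces 9 → [1, 3, 5, 6, 7, 13]
11 → replaces 13 → [1, 3, 5, 6, 7, 11]
16 → extends → [1, 3, 5, 6, 7, 11, 16]
4 → replaces 5 → [1, 3, 4, 6, 7, 11, 16]
10 → replaces 11 → [1, 3, 4, 6, 7, 10, 16]
14 → replaces 16 → [1, 3, 4, 6, 7, 10, 14]
Length 7; one witness is 2, 3, 5, 8, 9, 13, 16.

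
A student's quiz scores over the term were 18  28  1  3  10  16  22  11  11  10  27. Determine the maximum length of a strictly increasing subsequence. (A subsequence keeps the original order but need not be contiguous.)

6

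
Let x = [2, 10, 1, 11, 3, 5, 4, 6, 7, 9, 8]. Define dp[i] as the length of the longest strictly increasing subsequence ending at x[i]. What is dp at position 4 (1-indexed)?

dp[i] = 1 + max{dp[j] : j<i, x[j]<x[i]} (or 1 if no such j):
i:      1  2  3  4  5  6  7  8  9 10 11
x[i]:   2 10  1 11  3  5  4  6  7  9  8
dp:     1  2  1  3  2  3  3  4  5  6  6
At index 4 the value is 3.

3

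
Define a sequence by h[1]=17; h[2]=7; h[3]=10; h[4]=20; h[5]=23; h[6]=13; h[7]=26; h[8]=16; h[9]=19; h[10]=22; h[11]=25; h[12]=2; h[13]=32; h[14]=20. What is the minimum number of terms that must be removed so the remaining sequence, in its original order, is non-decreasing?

Fewest deletions = n − (longest non-decreasing subsequence).
i:      1  2  3  4  5  6  7  8  9 10 11 12 13 14
h[i]:  17  7 10 20 23 13 26 16 19 22 25  2 32 20
dp:     1  1  2  3  4  3  5  4  5  6  7  1  8  6
max dp = 8, so deletions = 14 − 8 = 6.

6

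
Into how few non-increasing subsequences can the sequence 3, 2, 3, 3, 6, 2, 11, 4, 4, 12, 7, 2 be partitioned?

5

The minimum number of non-increasing subsequences covering a sequence equals the length of its longest strictly increasing subsequence.
LIS length is 5 (e.g. 2, 3, 6, 11, 12), so 5 piles are needed.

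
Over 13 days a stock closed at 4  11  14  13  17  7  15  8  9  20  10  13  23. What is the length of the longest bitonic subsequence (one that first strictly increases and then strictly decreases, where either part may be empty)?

7

inc[i] = longest strictly increasing subsequence ending at i; dec[i] = longest strictly decreasing subsequence starting at i:
i:      1  2  3  4  5  6  7  8  9 10 11 12 13
a[i]:   4 11 14 13 17  7 15  8  9 20 10 13 23
inc:    1  2  3  3  4  2  4  3  4  5  5  6  7
dec:    1  2  3  2  3  1  2  1  1  2  1  1  1
Best peak at i=13 (value 23): inc=7, dec=1, length 7+1−1 = 7.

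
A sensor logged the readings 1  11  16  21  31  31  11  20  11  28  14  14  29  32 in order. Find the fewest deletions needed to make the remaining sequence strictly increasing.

7

Fewest deletions = n − (longest strictly increasing subsequence).
i:      1  2  3  4  5  6  7  8  9 10 11 12 13 14
a[i]:   1 11 16 21 31 31 11 20 11 28 14 14 29 32
dp:     1  2  3  4  5  5  2  4  2  5  3  3  6  7
max dp = 7, so deletions = 14 − 7 = 7.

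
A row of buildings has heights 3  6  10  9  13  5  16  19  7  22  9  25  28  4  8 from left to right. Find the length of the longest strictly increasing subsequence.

Track the smallest tail for each achievable length (strict):
3 → extends → [3]
6 → extends → [3, 6]
10 → extends → [3, 6, 10]
9 → replaces 10 → [3, 6, 9]
13 → extends → [3, 6, 9, 13]
5 → replaces 6 → [3, 5, 9, 13]
16 → extends → [3, 5, 9, 13, 16]
19 → extends → [3, 5, 9, 13, 16, 19]
7 → replaces 9 → [3, 5, 7, 13, 16, 19]
22 → extends → [3, 5, 7, 13, 16, 19, 22]
9 → replaces 13 → [3, 5, 7, 9, 16, 19, 22]
25 → extends → [3, 5, 7, 9, 16, 19, 22, 25]
28 → extends → [3, 5, 7, 9, 16, 19, 22, 25, 28]
4 → replaces 5 → [3, 4, 7, 9, 16, 19, 22, 25, 28]
8 → replaces 9 → [3, 4, 7, 8, 16, 19, 22, 25, 28]
Nine tails, so the longest strictly increasing subsequence has length 9 (e.g. 3, 6, 10, 13, 16, 19, 22, 25, 28).

9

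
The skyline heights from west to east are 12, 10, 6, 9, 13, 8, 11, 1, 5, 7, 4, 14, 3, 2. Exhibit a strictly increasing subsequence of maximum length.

Patience tails give the LIS length; then backtrack through the dp parents:
12 → extends → [12]
10 → replaces 12 → [10]
6 → replaces 10 → [6]
9 → extends → [6, 9]
13 → extends → [6, 9, 13]
8 → replaces 9 → [6, 8, 13]
11 → replaces 13 → [6, 8, 11]
1 → replaces 6 → [1, 8, 11]
5 → replaces 8 → [1, 5, 11]
7 → replaces 11 → [1, 5, 7]
4 → replaces 5 → [1, 4, 7]
14 → extends → [1, 4, 7, 14]
3 → replaces 4 → [1, 3, 7, 14]
2 → replaces 3 → [1, 2, 7, 14]
Length 4; one witness is 6, 9, 13, 14.

6, 9, 13, 14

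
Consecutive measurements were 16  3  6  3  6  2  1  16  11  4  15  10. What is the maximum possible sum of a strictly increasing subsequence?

Let S[i] be the best sum of a strictly increasing subsequence ending at i:
i:      1  2  3  4  5  6  7  8  9 10 11 12
a[i]:  16  3  6  3  6  2  1 16 11  4 15 10
S:     16  3  9  3  9  2  1 25 20  7 35 19
Maximum is 35 (e.g. 3 + 6 + 11 + 15).

35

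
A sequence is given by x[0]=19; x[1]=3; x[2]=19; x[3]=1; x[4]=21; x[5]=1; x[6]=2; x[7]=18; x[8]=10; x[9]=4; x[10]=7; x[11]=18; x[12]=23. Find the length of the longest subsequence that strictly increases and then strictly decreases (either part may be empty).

inc[i] = longest strictly increasing subsequence ending at i; dec[i] = longest strictly decreasing subsequence starting at i:
i:      0  1  2  3  4  5  6  7  8  9 10 11 12
x[i]:  19  3 19  1 21  1  2 18 10  4  7 18 23
inc:    1  1  2  1  3  1  2  3  3  3  4  5  6
dec:    4  2  4  1  4  1  1  3  2  1  1  1  1
Best peak at i=4 (value 21): inc=3, dec=4, length 3+4−1 = 6.

6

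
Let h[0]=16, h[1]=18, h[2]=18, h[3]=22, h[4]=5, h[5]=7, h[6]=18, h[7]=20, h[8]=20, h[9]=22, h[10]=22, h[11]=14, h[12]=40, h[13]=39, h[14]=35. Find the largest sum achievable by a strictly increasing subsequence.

Let S[i] be the best sum of a strictly increasing subsequence ending at i:
i:       0   1   2   3   4   5   6   7   8   9  10  11  12  13  14
h[i]:   16  18  18  22   5   7  18  20  20  22  22  14  40  39  35
S:      16  34  34  56   5  12  34  54  54  76  76  26 116 115 111
Maximum is 116 (e.g. 16 + 18 + 20 + 22 + 40).

116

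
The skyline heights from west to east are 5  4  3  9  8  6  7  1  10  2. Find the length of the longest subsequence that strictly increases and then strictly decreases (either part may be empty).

inc[i] = longest strictly increasing subsequence ending at i; dec[i] = longest strictly decreasing subsequence starting at i:
i:      1  2  3  4  5  6  7  8  9 10
a[i]:   5  4  3  9  8  6  7  1 10  2
inc:    1  1  1  2  2  2  3  1  4  2
dec:    4  3  2  4  3  2  2  1  2  1
Best peak at i=4 (value 9): inc=2, dec=4, length 2+4−1 = 5.

5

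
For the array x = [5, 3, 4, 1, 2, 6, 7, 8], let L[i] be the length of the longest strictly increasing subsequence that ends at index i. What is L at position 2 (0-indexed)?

2

dp[i] = 1 + max{dp[j] : j<i, x[j]<x[i]} (or 1 if no such j):
i:     0 1 2 3 4 5 6 7
x[i]:  5 3 4 1 2 6 7 8
dp:    1 1 2 1 2 3 4 5
At index 2 the value is 2.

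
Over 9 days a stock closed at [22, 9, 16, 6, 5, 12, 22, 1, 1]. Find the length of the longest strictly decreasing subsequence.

Let dp[i] be the longest strictly decreasing subsequence ending at i:
i:      1  2  3  4  5  6  7  8  9
a[i]:  22  9 16  6  5 12 22  1  1
dp:     1  2  2  3  4  3  1  5  5
Maximum is 5.

5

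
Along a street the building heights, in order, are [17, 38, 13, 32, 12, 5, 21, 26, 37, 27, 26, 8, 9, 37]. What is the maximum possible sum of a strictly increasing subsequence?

128

Let S[i] be the best sum of a strictly increasing subsequence ending at i:
i:       1   2   3   4   5   6   7   8   9  10  11  12  13  14
a[i]:   17  38  13  32  12   5  21  26  37  27  26   8   9  37
S:      17  55  13  49  12   5  38  64 101  91  64  13  22 128
Maximum is 128 (e.g. 17 + 21 + 26 + 27 + 37).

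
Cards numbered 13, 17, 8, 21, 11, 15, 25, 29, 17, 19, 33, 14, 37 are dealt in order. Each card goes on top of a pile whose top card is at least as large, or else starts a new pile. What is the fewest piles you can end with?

7

The minimum number of non-increasing subsequences covering a sequence equals the length of its longest strictly increasing subsequence.
LIS length is 7 (e.g. 13, 17, 21, 25, 29, 33, 37), so 7 piles are needed.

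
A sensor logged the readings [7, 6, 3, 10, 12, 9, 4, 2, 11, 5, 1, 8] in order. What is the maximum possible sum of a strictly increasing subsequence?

Let S[i] be the best sum of a strictly increasing subsequence ending at i:
i:      1  2  3  4  5  6  7  8  9 10 11 12
a[i]:   7  6  3 10 12  9  4  2 11  5  1  8
S:      7  6  3 17 29 16  7  2 28 12  1 20
Maximum is 29 (e.g. 7 + 10 + 12).

29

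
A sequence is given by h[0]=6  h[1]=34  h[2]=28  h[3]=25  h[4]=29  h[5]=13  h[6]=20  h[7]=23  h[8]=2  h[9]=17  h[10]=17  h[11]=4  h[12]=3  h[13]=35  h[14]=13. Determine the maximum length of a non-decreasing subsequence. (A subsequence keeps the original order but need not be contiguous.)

5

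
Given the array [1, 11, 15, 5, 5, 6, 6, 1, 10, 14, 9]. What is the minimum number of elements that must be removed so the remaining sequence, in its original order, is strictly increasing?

Fewest deletions = n − (longest strictly increasing subsequence).
Patience tails:
1 → extends → [1]
11 → extends → [1, 11]
15 → extends → [1, 11, 15]
5 → replaces 11 → [1, 5, 15]
5 → already a tail → [1, 5, 15]
6 → replaces 15 → [1, 5, 6]
6 → already a tail → [1, 5, 6]
1 → already a tail → [1, 5, 6]
10 → extends → [1, 5, 6, 10]
14 → extends → [1, 5, 6, 10, 14]
9 → replaces 10 → [1, 5, 6, 9, 14]
Longest strictly increasing subsequence has length 5, so deletions = 11 − 5 = 6.

6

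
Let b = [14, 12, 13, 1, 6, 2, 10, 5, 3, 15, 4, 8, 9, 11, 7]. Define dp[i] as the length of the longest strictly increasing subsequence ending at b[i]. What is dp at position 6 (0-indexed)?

3

dp[i] = 1 + max{dp[j] : j<i, b[j]<b[i]} (or 1 if no such j):
i:      0  1  2  3  4  5  6  7  8  9 10 11 12 13 14
b[i]:  14 12 13  1  6  2 10  5  3 15  4  8  9 11  7
dp:     1  1  2  1  2  2  3  3  3  4  4  5  6  7  5
At index 6 the value is 3.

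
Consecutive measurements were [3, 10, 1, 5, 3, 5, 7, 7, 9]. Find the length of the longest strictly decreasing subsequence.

Negate each value so 'decreasing' becomes 'increasing', then run patience tails on the negated sequence:
-3 → extends → [-3]
-10 → replaces -3 → [-10]
-1 → extends → [-10, -1]
-5 → replaces -1 → [-10, -5]
-3 → extends → [-10, -5, -3]
-5 → already a tail → [-10, -5, -3]
-7 → replaces -5 → [-10, -7, -3]
-7 → already a tail → [-10, -7, -3]
-9 → replaces -7 → [-10, -9, -3]
Three tails, so the longest strictly decreasing subsequence of the original has length 3.

3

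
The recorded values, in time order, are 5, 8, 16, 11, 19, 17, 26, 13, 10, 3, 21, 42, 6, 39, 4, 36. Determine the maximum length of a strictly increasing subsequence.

6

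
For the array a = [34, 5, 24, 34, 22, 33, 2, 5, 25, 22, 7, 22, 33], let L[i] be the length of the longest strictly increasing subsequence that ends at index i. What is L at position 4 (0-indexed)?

2

dp[i] = 1 + max{dp[j] : j<i, a[j]<a[i]} (or 1 if no such j):
i:      0  1  2  3  4  5  6  7  8  9 10 11 12
a[i]:  34  5 24 34 22 33  2  5 25 22  7 22 33
dp:     1  1  2  3  2  3  1  2  3  3  3  4  5
At index 4 the value is 2.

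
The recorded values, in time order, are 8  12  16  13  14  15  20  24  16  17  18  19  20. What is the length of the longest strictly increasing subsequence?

Let dp[i] be the length of the longest such subsequence ending at index i:
i:      1  2  3  4  5  6  7  8  9 10 11 12 13
a[i]:   8 12 16 13 14 15 20 24 16 17 18 19 20
dp:     1  2  3  3  4  5  6  7  6  7  8  9 10
Maximum dp value is 10.

10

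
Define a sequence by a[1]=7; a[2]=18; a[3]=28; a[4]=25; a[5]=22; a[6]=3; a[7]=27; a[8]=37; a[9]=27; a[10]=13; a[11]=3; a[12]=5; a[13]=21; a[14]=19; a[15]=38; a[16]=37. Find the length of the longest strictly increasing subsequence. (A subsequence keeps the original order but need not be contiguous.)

6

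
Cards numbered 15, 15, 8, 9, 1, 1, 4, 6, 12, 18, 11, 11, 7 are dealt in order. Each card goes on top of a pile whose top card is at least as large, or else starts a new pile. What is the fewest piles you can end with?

5

Place each on the leftmost legal pile:
15 → new pile 1 (tops now [15])
15 → pile 1 (tops now [15])
8 → pile 1 (tops now [8])
9 → new pile 2 (tops now [8, 9])
1 → pile 1 (tops now [1, 9])
1 → pile 1 (tops now [1, 9])
4 → pile 2 (tops now [1, 4])
6 → new pile 3 (tops now [1, 4, 6])
12 → new pile 4 (tops now [1, 4, 6, 12])
18 → new pile 5 (tops now [1, 4, 6, 12, 18])
11 → pile 4 (tops now [1, 4, 6, 11, 18])
11 → pile 4 (tops now [1, 4, 6, 11, 18])
7 → pile 4 (tops now [1, 4, 6, 7, 18])
Five piles.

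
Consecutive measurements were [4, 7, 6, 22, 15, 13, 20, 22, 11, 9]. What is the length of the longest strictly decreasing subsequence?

5

Let dp[i] be the longest strictly decreasing subsequence ending at i:
i:      1  2  3  4  5  6  7  8  9 10
a[i]:   4  7  6 22 15 13 20 22 11  9
dp:     1  1  2  1  2  3  2  1  4  5
Maximum is 5.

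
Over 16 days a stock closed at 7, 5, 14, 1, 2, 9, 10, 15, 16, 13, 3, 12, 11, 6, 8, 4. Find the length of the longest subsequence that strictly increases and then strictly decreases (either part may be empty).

11

inc[i] = longest strictly increasing subsequence ending at i; dec[i] = longest strictly decreasing subsequence starting at i:
i:      1  2  3  4  5  6  7  8  9 10 11 12 13 14 15 16
a[i]:   7  5 14  1  2  9 10 15 16 13  3 12 11  6  8  4
inc:    1  1  2  1  2  3  4  5  6  5  3  5  5  4  5  4
dec:    3  2  6  1  1  3  3  6  6  5  1  4  3  2  2  1
Best peak at i=9 (value 16): inc=6, dec=6, length 6+6−1 = 11.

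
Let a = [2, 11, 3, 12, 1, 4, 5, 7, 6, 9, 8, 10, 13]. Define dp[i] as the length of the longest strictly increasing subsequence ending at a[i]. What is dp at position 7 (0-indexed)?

dp[i] = 1 + max{dp[j] : j<i, a[j]<a[i]} (or 1 if no such j):
i:      0  1  2  3  4  5  6  7  8  9 10 11 12
a[i]:   2 11  3 12  1  4  5  7  6  9  8 10 13
dp:     1  2  2  3  1  3  4  5  5  6  6  7  8
At index 7 the value is 5.

5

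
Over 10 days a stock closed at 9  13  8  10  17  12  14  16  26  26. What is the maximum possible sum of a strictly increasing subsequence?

87

Let S[i] be the best sum of a strictly increasing subsequence ending at i:
i:      1  2  3  4  5  6  7  8  9 10
a[i]:   9 13  8 10 17 12 14 16 26 26
S:      9 22  8 19 39 31 45 61 87 87
Maximum is 87 (e.g. 9 + 10 + 12 + 14 + 16 + 26).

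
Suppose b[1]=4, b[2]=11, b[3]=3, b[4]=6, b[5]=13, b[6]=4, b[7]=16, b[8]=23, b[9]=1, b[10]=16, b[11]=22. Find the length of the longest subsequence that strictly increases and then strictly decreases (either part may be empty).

6

inc[i] = longest strictly increasing subsequence ending at i; dec[i] = longest strictly decreasing subsequence starting at i:
i:      1  2  3  4  5  6  7  8  9 10 11
b[i]:   4 11  3  6 13  4 16 23  1 16 22
inc:    1  2  1  2  3  2  4  5  1  4  5
dec:    3  4  2  3  3  2  2  2  1  1  1
Best peak at i=8 (value 23): inc=5, dec=2, length 5+2−1 = 6.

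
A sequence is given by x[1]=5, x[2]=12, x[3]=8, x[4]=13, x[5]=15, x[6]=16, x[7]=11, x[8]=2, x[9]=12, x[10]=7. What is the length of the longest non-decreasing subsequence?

Track the smallest tail for each achievable length (allowing ties):
5 → extends → [5]
12 → extends → [5, 12]
8 → replaces 12 → [5, 8]
13 → extends → [5, 8, 13]
15 → extends → [5, 8, 13, 15]
16 → extends → [5, 8, 13, 15, 16]
11 → replaces 13 → [5, 8, 11, 15, 16]
2 → replaces 5 → [2, 8, 11, 15, 16]
12 → replaces 15 → [2, 8, 11, 12, 16]
7 → replaces 8 → [2, 7, 11, 12, 16]
Five tails, so the longest non-decreasing subsequence has length 5 (e.g. 5, 12, 13, 15, 16).

5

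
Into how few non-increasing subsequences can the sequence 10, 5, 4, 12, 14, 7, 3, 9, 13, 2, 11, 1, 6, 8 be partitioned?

4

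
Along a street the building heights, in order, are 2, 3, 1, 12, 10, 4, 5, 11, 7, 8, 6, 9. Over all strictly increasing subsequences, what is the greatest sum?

Let S[i] be the best sum of a strictly increasing subsequence ending at i:
i:      1  2  3  4  5  6  7  8  9 10 11 12
a[i]:   2  3  1 12 10  4  5 11  7  8  6  9
S:      2  5  1 17 15  9 14 26 21 29 20 38
Maximum is 38 (e.g. 2 + 3 + 4 + 5 + 7 + 8 + 9).

38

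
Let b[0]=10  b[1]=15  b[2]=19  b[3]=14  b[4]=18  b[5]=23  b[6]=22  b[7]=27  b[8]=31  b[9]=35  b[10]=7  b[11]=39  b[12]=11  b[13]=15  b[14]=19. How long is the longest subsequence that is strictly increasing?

8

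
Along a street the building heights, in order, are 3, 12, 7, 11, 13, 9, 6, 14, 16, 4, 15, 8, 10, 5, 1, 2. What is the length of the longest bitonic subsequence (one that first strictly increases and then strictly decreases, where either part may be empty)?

10

inc[i] = longest strictly increasing subsequence ending at i; dec[i] = longest strictly decreasing subsequence starting at i:
i:      1  2  3  4  5  6  7  8  9 10 11 12 13 14 15 16
a[i]:   3 12  7 11 13  9  6 14 16  4 15  8 10  5  1  2
inc:    1  2  2  3  4  3  2  5  6  2  6  3  4  3  1  2
dec:    2  6  4  5  5  4  3  4  5  2  4  3  3  2  1  1
Best peak at i=9 (value 16): inc=6, dec=5, length 6+5−1 = 10.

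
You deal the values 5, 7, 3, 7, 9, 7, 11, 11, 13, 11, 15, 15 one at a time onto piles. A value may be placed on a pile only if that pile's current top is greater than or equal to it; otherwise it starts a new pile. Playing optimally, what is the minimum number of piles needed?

6

Place each on the leftmost legal pile:
5 → new pile 1 (tops now [5])
7 → new pile 2 (tops now [5, 7])
3 → pile 1 (tops now [3, 7])
7 → pile 2 (tops now [3, 7])
9 → new pile 3 (tops now [3, 7, 9])
7 → pile 2 (tops now [3, 7, 9])
11 → new pile 4 (tops now [3, 7, 9, 11])
11 → pile 4 (tops now [3, 7, 9, 11])
13 → new pile 5 (tops now [3, 7, 9, 11, 13])
11 → pile 4 (tops now [3, 7, 9, 11, 13])
15 → new pile 6 (tops now [3, 7, 9, 11, 13, 15])
15 → pile 6 (tops now [3, 7, 9, 11, 13, 15])
Six piles.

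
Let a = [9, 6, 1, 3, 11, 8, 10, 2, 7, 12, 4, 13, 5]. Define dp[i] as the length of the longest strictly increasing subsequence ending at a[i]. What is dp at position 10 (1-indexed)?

5

dp[i] = 1 + max{dp[j] : j<i, a[j]<a[i]} (or 1 if no such j):
i:      1  2  3  4  5  6  7  8  9 10 11 12 13
a[i]:   9  6  1  3 11  8 10  2  7 12  4 13  5
dp:     1  1  1  2  3  3  4  2  3  5  3  6  4
At index 10 the value is 5.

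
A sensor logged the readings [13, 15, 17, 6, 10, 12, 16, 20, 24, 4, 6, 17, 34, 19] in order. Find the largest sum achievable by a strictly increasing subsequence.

123

Let S[i] be the best sum of a strictly increasing subsequence ending at i:
i:       1   2   3   4   5   6   7   8   9  10  11  12  13  14
a[i]:   13  15  17   6  10  12  16  20  24   4   6  17  34  19
S:      13  28  45   6  16  28  44  65  89   4  10  61 123  80
Maximum is 123 (e.g. 13 + 15 + 17 + 20 + 24 + 34).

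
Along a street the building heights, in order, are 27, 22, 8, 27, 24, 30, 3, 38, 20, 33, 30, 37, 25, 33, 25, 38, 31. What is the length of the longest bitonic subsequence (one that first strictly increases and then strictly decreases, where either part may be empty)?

inc[i] = longest strictly increasing subsequence ending at i; dec[i] = longest strictly decreasing subsequence starting at i:
i:      1  2  3  4  5  6  7  8  9 10 11 12 13 14 15 16 17
a[i]:  27 22  8 27 24 30  3 38 20 33 30 37 25 33 25 38 31
inc:    1  1  1  2  2  3  1  4  2  4  3  5  3  4  3  6  4
dec:    4  3  2  3  2  2  1  4  1  3  2  3  1  2  1  2  1
Best peak at i=8 (value 38): inc=4, dec=4, length 4+4−1 = 7.

7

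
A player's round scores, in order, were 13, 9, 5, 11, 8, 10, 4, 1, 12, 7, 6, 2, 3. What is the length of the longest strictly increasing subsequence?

4

Track the smallest tail for each achievable length (strict):
13 → extends → [13]
9 → replaces 13 → [9]
5 → replaces 9 → [5]
11 → extends → [5, 11]
8 → replaces 11 → [5, 8]
10 → extends → [5, 8, 10]
4 → replaces 5 → [4, 8, 10]
1 → replaces 4 → [1, 8, 10]
12 → extends → [1, 8, 10, 12]
7 → replaces 8 → [1, 7, 10, 12]
6 → replaces 7 → [1, 6, 10, 12]
2 → replaces 6 → [1, 2, 10, 12]
3 → replaces 10 → [1, 2, 3, 12]
Four tails, so the longest strictly increasing subsequence has length 4 (e.g. 5, 8, 10, 12).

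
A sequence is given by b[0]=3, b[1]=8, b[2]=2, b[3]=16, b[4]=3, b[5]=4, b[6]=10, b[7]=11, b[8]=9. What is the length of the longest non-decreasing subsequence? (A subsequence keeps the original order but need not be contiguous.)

Let dp[i] be the length of the longest such subsequence ending at index i:
i:      0  1  2  3  4  5  6  7  8
b[i]:   3  8  2 16  3  4 10 11  9
dp:     1  2  1  3  2  3  4  5  4
Maximum dp value is 5.

5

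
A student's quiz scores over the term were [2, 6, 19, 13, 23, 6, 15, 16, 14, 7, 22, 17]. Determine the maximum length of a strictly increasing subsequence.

6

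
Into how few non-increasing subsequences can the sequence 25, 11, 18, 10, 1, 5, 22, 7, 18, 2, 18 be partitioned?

4

Place each on the leftmost legal pile:
25 → new pile 1 (tops now [25])
11 → pile 1 (tops now [11])
18 → new pile 2 (tops now [11, 18])
10 → pile 1 (tops now [10, 18])
1 → pile 1 (tops now [1, 18])
5 → pile 2 (tops now [1, 5])
22 → new pile 3 (tops now [1, 5, 22])
7 → pile 3 (tops now [1, 5, 7])
18 → new pile 4 (tops now [1, 5, 7, 18])
2 → pile 2 (tops now [1, 2, 7, 18])
18 → pile 4 (tops now [1, 2, 7, 18])
Four piles.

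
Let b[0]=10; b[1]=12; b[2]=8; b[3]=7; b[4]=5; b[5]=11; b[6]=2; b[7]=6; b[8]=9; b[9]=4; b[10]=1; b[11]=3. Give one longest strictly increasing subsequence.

5, 6, 9

Patience tails give the LIS length; then backtrack through the dp parents:
10 → extends → [10]
12 → extends → [10, 12]
8 → replaces 10 → [8, 12]
7 → replaces 8 → [7, 12]
5 → replaces 7 → [5, 12]
11 → replaces 12 → [5, 11]
2 → replaces 5 → [2, 11]
6 → replaces 11 → [2, 6]
9 → extends → [2, 6, 9]
4 → replaces 6 → [2, 4, 9]
1 → replaces 2 → [1, 4, 9]
3 → replaces 4 → [1, 3, 9]
Length 3; one witness is 5, 6, 9.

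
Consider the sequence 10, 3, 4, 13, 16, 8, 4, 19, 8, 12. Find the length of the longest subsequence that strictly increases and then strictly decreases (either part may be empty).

inc[i] = longest strictly increasing subsequence ending at i; dec[i] = longest strictly decreasing subsequence starting at i:
i:      1  2  3  4  5  6  7  8  9 10
a[i]:  10  3  4 13 16  8  4 19  8 12
inc:    1  1  2  3  4  3  2  5  3  4
dec:    3  1  1  3  3  2  1  2  1  1
Best peak at i=5 (value 16): inc=4, dec=3, length 4+3−1 = 6.

6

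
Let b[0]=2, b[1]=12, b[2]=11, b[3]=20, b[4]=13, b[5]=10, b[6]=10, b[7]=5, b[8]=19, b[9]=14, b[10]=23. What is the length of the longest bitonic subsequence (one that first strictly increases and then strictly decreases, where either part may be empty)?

inc[i] = longest strictly increasing subsequence ending at i; dec[i] = longest strictly decreasing subsequence starting at i:
i:      0  1  2  3  4  5  6  7  8  9 10
b[i]:   2 12 11 20 13 10 10  5 19 14 23
inc:    1  2  2  3  3  2  2  2  4  4  5
dec:    1  4  3  4  3  2  2  1  2  1  1
Best peak at i=3 (value 20): inc=3, dec=4, length 3+4−1 = 6.

6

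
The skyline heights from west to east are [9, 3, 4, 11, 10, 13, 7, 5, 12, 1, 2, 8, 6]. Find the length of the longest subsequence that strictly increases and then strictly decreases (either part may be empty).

inc[i] = longest strictly increasing subsequence ending at i; dec[i] = longest strictly decreasing subsequence starting at i:
i:      1  2  3  4  5  6  7  8  9 10 11 12 13
a[i]:   9  3  4 11 10 13  7  5 12  1  2  8  6
inc:    1  1  2  3  3  4  3  3  4  1  2  4  4
dec:    4  2  2  5  4  4  3  2  3  1  1  2  1
Best peak at i=4 (value 11): inc=3, dec=5, length 3+5−1 = 7.

7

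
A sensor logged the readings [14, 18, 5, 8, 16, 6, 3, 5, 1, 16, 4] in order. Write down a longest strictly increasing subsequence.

Patience tails give the LIS length; then backtrack through the dp parents:
14 → extends → [14]
18 → extends → [14, 18]
5 → replaces 14 → [5, 18]
8 → replaces 18 → [5, 8]
16 → extends → [5, 8, 16]
6 → replaces 8 → [5, 6, 16]
3 → replaces 5 → [3, 6, 16]
5 → replaces 6 → [3, 5, 16]
1 → replaces 3 → [1, 5, 16]
16 → already a tail → [1, 5, 16]
4 → replaces 5 → [1, 4, 16]
Length 3; one witness is 5, 8, 16.

5, 8, 16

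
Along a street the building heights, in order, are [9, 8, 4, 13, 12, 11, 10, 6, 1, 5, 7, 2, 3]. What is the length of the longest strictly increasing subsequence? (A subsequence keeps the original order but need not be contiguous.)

3

Let dp[i] be the length of the longest such subsequence ending at index i:
i:      1  2  3  4  5  6  7  8  9 10 11 12 13
a[i]:   9  8  4 13 12 11 10  6  1  5  7  2  3
dp:     1  1  1  2  2  2  2  2  1  2  3  2  3
Maximum dp value is 3.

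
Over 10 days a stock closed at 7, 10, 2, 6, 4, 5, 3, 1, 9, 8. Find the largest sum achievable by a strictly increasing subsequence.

20

Let S[i] be the best sum of a strictly increasing subsequence ending at i:
i:      1  2  3  4  5  6  7  8  9 10
a[i]:   7 10  2  6  4  5  3  1  9  8
S:      7 17  2  8  6 11  5  1 20 19
Maximum is 20 (e.g. 2 + 4 + 5 + 9).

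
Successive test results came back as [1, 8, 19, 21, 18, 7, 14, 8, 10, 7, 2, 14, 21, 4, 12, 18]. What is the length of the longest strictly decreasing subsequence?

6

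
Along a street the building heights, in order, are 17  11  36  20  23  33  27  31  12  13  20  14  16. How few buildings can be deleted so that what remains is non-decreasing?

8

Fewest deletions = n − (longest non-decreasing subsequence).
i:      1  2  3  4  5  6  7  8  9 10 11 12 13
a[i]:  17 11 36 20 23 33 27 31 12 13 20 14 16
dp:     1  1  2  2  3  4  4  5  2  3  4  4  5
max dp = 5, so deletions = 13 − 5 = 8.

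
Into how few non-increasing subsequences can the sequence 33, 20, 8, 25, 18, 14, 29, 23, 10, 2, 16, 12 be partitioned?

Place each on the leftmost legal pile:
33 → new pile 1 (tops now [33])
20 → pile 1 (tops now [20])
8 → pile 1 (tops now [8])
25 → new pile 2 (tops now [8, 25])
18 → pile 2 (tops now [8, 18])
14 → pile 2 (tops now [8, 14])
29 → new pile 3 (tops now [8, 14, 29])
23 → pile 3 (tops now [8, 14, 23])
10 → pile 2 (tops now [8, 10, 23])
2 → pile 1 (tops now [2, 10, 23])
16 → pile 3 (tops now [2, 10, 16])
12 → pile 3 (tops now [2, 10, 12])
Three piles.

3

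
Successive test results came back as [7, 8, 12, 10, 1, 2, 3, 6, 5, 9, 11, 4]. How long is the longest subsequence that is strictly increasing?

Track the smallest tail for each achievable length (strict):
7 → extends → [7]
8 → extends → [7, 8]
12 → extends → [7, 8, 12]
10 → replaces 12 → [7, 8, 10]
1 → replaces 7 → [1, 8, 10]
2 → replaces 8 → [1, 2, 10]
3 → replaces 10 → [1, 2, 3]
6 → extends → [1, 2, 3, 6]
5 → replaces 6 → [1, 2, 3, 5]
9 → extends → [1, 2, 3, 5, 9]
11 → extends → [1, 2, 3, 5, 9, 11]
4 → replaces 5 → [1, 2, 3, 4, 9, 11]
Six tails, so the longest strictly increasing subsequence has length 6 (e.g. 1, 2, 3, 6, 9, 11).

6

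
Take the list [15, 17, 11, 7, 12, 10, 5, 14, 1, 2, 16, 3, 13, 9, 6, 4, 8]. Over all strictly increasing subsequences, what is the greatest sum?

Let S[i] be the best sum of a strictly increasing subsequence ending at i:
i:      1  2  3  4  5  6  7  8  9 10 11 12 13 14 15 16 17
a[i]:  15 17 11  7 12 10  5 14  1  2 16  3 13  9  6  4  8
S:     15 32 11  7 23 17  5 37  1  3 53  6 36 16 12 10 20
Maximum is 53 (e.g. 11 + 12 + 14 + 16).

53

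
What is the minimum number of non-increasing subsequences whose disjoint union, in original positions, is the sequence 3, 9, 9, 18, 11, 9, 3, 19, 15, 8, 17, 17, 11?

5

Place each on the leftmost legal pile:
3 → new pile 1 (tops now [3])
9 → new pile 2 (tops now [3, 9])
9 → pile 2 (tops now [3, 9])
18 → new pile 3 (tops now [3, 9, 18])
11 → pile 3 (tops now [3, 9, 11])
9 → pile 2 (tops now [3, 9, 11])
3 → pile 1 (tops now [3, 9, 11])
19 → new pile 4 (tops now [3, 9, 11, 19])
15 → pile 4 (tops now [3, 9, 11, 15])
8 → pile 2 (tops now [3, 8, 11, 15])
17 → new pile 5 (tops now [3, 8, 11, 15, 17])
17 → pile 5 (tops now [3, 8, 11, 15, 17])
11 → pile 3 (tops now [3, 8, 11, 15, 17])
Five piles.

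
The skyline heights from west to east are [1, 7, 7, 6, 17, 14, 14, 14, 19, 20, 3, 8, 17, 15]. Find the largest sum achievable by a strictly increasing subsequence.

Let S[i] be the best sum of a strictly increasing subsequence ending at i:
i:      1  2  3  4  5  6  7  8  9 10 11 12 13 14
a[i]:   1  7  7  6 17 14 14 14 19 20  3  8 17 15
S:      1  8  8  7 25 22 22 22 44 64  4 16 39 37
Maximum is 64 (e.g. 1 + 7 + 17 + 19 + 20).

64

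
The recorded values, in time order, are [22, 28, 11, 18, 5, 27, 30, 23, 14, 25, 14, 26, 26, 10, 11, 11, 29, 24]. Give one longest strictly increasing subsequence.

11, 18, 23, 25, 26, 29

Patience tails give the LIS length; then backtrack through the dp parents:
22 → extends → [22]
28 → extends → [22, 28]
11 → replaces 22 → [11, 28]
18 → replaces 28 → [11, 18]
5 → replaces 11 → [5, 18]
27 → extends → [5, 18, 27]
30 → extends → [5, 18, 27, 30]
23 → replaces 27 → [5, 18, 23, 30]
14 → replaces 18 → [5, 14, 23, 30]
25 → replaces 30 → [5, 14, 23, 25]
14 → already a tail → [5, 14, 23, 25]
26 → extends → [5, 14, 23, 25, 26]
26 → already a tail → [5, 14, 23, 25, 26]
10 → replaces 14 → [5, 10, 23, 25, 26]
11 → replaces 23 → [5, 10, 11, 25, 26]
11 → already a tail → [5, 10, 11, 25, 26]
29 → extends → [5, 10, 11, 25, 26, 29]
24 → replaces 25 → [5, 10, 11, 24, 26, 29]
Length 6; one witness is 11, 18, 23, 25, 26, 29.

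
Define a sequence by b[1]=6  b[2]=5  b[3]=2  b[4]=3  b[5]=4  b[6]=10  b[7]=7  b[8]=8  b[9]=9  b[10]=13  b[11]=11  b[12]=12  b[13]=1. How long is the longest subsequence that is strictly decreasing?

Negate each value so 'decreasing' becomes 'increasing', then run patience tails on the negated sequence:
-6 → extends → [-6]
-5 → extends → [-6, -5]
-2 → extends → [-6, -5, -2]
-3 → replaces -2 → [-6, -5, -3]
-4 → replaces -3 → [-6, -5, -4]
-10 → replaces -6 → [-10, -5, -4]
-7 → replaces -5 → [-10, -7, -4]
-8 → replaces -7 → [-10, -8, -4]
-9 → replaces -8 → [-10, -9, -4]
-13 → replaces -10 → [-13, -9, -4]
-11 → replaces -9 → [-13, -11, -4]
-12 → replaces -11 → [-13, -12, -4]
-1 → extends → [-13, -12, -4, -1]
Four tails, so the longest strictly decreasing subsequence of the original has length 4.

4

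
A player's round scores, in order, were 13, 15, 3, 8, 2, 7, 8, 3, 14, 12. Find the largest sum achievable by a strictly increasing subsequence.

32

Let S[i] be the best sum of a strictly increasing subsequence ending at i:
i:      1  2  3  4  5  6  7  8  9 10
a[i]:  13 15  3  8  2  7  8  3 14 12
S:     13 28  3 11  2 10 18  5 32 30
Maximum is 32 (e.g. 3 + 7 + 8 + 14).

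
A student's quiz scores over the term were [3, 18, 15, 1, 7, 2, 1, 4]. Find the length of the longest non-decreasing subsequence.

Let dp[i] be the length of the longest such subsequence ending at index i:
i:      1  2  3  4  5  6  7  8
a[i]:   3 18 15  1  7  2  1  4
dp:     1  2  2  1  2  2  2  3
Maximum dp value is 3.

3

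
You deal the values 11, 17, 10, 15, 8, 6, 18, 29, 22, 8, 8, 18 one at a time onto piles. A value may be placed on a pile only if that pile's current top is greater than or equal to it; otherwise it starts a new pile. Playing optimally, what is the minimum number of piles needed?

4

The minimum number of non-increasing subsequences covering a sequence equals the length of its longest strictly increasing subsequence.
LIS length is 4 (e.g. 11, 17, 18, 29), so 4 piles are needed.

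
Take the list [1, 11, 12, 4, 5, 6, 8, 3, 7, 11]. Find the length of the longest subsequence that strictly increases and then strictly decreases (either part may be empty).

inc[i] = longest strictly increasing subsequence ending at i; dec[i] = longest strictly decreasing subsequence starting at i:
i:      1  2  3  4  5  6  7  8  9 10
a[i]:   1 11 12  4  5  6  8  3  7 11
inc:    1  2  3  2  3  4  5  2  5  6
dec:    1  3  3  2  2  2  2  1  1  1
Best peak at i=7 (value 8): inc=5, dec=2, length 5+2−1 = 6.

6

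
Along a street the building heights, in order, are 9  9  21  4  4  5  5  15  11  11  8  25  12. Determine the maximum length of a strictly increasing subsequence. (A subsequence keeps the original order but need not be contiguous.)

Track the smallest tail for each achievable length (strict):
9 → extends → [9]
9 → already a tail → [9]
21 → extends → [9, 21]
4 → replaces 9 → [4, 21]
4 → already a tail → [4, 21]
5 → replaces 21 → [4, 5]
5 → already a tail → [4, 5]
15 → extends → [4, 5, 15]
11 → replaces 15 → [4, 5, 11]
11 → already a tail → [4, 5, 11]
8 → replaces 11 → [4, 5, 8]
25 → extends → [4, 5, 8, 25]
12 → replaces 25 → [4, 5, 8, 12]
Four tails, so the longest strictly increasing subsequence has length 4 (e.g. 4, 5, 15, 25).

4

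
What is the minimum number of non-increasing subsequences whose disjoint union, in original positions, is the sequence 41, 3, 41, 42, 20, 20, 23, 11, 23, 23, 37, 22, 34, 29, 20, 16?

4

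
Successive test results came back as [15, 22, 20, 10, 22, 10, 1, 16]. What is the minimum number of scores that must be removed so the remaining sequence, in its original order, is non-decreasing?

5

Fewest deletions = n − (longest non-decreasing subsequence).
i:      1  2  3  4  5  6  7  8
a[i]:  15 22 20 10 22 10  1 16
dp:     1  2  2  1  3  2  1  3
max dp = 3, so deletions = 8 − 3 = 5.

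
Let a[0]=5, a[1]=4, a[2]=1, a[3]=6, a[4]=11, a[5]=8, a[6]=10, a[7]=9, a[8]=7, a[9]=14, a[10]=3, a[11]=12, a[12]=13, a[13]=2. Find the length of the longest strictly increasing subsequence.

6

Track the smallest tail for each achievable length (strict):
5 → extends → [5]
4 → replaces 5 → [4]
1 → replaces 4 → [1]
6 → extends → [1, 6]
11 → extends → [1, 6, 11]
8 → replaces 11 → [1, 6, 8]
10 → extends → [1, 6, 8, 10]
9 → replaces 10 → [1, 6, 8, 9]
7 → replaces 8 → [1, 6, 7, 9]
14 → extends → [1, 6, 7, 9, 14]
3 → replaces 6 → [1, 3, 7, 9, 14]
12 → replaces 14 → [1, 3, 7, 9, 12]
13 → extends → [1, 3, 7, 9, 12, 13]
2 → replaces 3 → [1, 2, 7, 9, 12, 13]
Six tails, so the longest strictly increasing subsequence has length 6 (e.g. 5, 6, 8, 10, 12, 13).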